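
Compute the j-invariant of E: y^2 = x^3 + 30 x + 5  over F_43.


Delta = -16(4 a^3 + 27 b^2) mod 43 = 34
-1728 * (4 a)^3 = -1728 * (4*30)^3 mod 43 = 27
j = 27 * 34^(-1) mod 43 = 40

j = 40 (mod 43)


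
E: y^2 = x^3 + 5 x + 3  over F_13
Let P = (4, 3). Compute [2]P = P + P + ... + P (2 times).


k = 2 = 10_2 (binary, LSB first: 01)
Double-and-add from P = (4, 3):
  bit 0 = 0: acc unchanged = O
  bit 1 = 1: acc = O + (9, 7) = (9, 7)

2P = (9, 7)


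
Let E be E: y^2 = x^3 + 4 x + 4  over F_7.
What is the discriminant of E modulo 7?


4 a^3 + 27 b^2 = 4*4^3 + 27*4^2 = 256 + 432 = 688
Delta = -16 * (688) = -11008
Delta mod 7 = 3

Delta = 3 (mod 7)


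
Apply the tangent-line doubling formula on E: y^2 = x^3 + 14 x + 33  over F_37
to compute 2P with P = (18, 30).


Doubling: s = (3 x1^2 + a) / (2 y1)
s = (3*18^2 + 14) / (2*30) mod 37 = 30
x3 = s^2 - 2 x1 mod 37 = 30^2 - 2*18 = 13
y3 = s (x1 - x3) - y1 mod 37 = 30 * (18 - 13) - 30 = 9

2P = (13, 9)


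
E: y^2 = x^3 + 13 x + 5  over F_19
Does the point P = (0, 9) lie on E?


Check whether y^2 = x^3 + 13 x + 5 (mod 19) for (x, y) = (0, 9).
LHS: y^2 = 9^2 mod 19 = 5
RHS: x^3 + 13 x + 5 = 0^3 + 13*0 + 5 mod 19 = 5
LHS = RHS

Yes, on the curve


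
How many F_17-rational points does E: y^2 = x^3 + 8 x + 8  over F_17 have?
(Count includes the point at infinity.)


For each x in F_17, count y with y^2 = x^3 + 8 x + 8 mod 17:
  x = 0: RHS = 8, y in [5, 12]  -> 2 point(s)
  x = 1: RHS = 0, y in [0]  -> 1 point(s)
  x = 2: RHS = 15, y in [7, 10]  -> 2 point(s)
  x = 3: RHS = 8, y in [5, 12]  -> 2 point(s)
  x = 4: RHS = 2, y in [6, 11]  -> 2 point(s)
  x = 6: RHS = 0, y in [0]  -> 1 point(s)
  x = 7: RHS = 16, y in [4, 13]  -> 2 point(s)
  x = 10: RHS = 0, y in [0]  -> 1 point(s)
  x = 11: RHS = 16, y in [4, 13]  -> 2 point(s)
  x = 12: RHS = 13, y in [8, 9]  -> 2 point(s)
  x = 14: RHS = 8, y in [5, 12]  -> 2 point(s)
  x = 15: RHS = 1, y in [1, 16]  -> 2 point(s)
  x = 16: RHS = 16, y in [4, 13]  -> 2 point(s)
Affine points: 23. Add the point at infinity: total = 24.

#E(F_17) = 24


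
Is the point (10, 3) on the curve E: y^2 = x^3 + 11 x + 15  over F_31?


Check whether y^2 = x^3 + 11 x + 15 (mod 31) for (x, y) = (10, 3).
LHS: y^2 = 3^2 mod 31 = 9
RHS: x^3 + 11 x + 15 = 10^3 + 11*10 + 15 mod 31 = 9
LHS = RHS

Yes, on the curve


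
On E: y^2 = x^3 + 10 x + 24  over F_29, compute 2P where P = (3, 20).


Doubling: s = (3 x1^2 + a) / (2 y1)
s = (3*3^2 + 10) / (2*20) mod 29 = 6
x3 = s^2 - 2 x1 mod 29 = 6^2 - 2*3 = 1
y3 = s (x1 - x3) - y1 mod 29 = 6 * (3 - 1) - 20 = 21

2P = (1, 21)


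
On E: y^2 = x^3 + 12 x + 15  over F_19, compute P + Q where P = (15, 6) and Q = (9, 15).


P != Q, so use the chord formula.
s = (y2 - y1) / (x2 - x1) = (9) / (13) mod 19 = 8
x3 = s^2 - x1 - x2 mod 19 = 8^2 - 15 - 9 = 2
y3 = s (x1 - x3) - y1 mod 19 = 8 * (15 - 2) - 6 = 3

P + Q = (2, 3)


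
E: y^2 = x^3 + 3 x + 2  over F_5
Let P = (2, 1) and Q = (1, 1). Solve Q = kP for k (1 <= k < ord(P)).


Enumerate multiples of P until we hit Q = (1, 1):
  1P = (2, 1)
  2P = (1, 4)
  3P = (1, 1)
Match found at i = 3.

k = 3


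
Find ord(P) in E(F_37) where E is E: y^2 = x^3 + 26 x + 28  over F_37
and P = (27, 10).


Compute successive multiples of P until we hit O:
  1P = (27, 10)
  2P = (13, 11)
  3P = (24, 3)
  4P = (12, 25)
  5P = (36, 36)
  6P = (23, 18)
  7P = (28, 29)
  8P = (10, 17)
  ... (continuing to 42P)
  42P = O

ord(P) = 42


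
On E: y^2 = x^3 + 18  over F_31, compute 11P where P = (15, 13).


k = 11 = 1011_2 (binary, LSB first: 1101)
Double-and-add from P = (15, 13):
  bit 0 = 1: acc = O + (15, 13) = (15, 13)
  bit 1 = 1: acc = (15, 13) + (29, 17) = (1, 22)
  bit 2 = 0: acc unchanged = (1, 22)
  bit 3 = 1: acc = (1, 22) + (11, 27) = (27, 27)

11P = (27, 27)


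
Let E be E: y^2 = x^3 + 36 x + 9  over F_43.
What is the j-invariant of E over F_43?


Delta = -16(4 a^3 + 27 b^2) mod 43 = 32
-1728 * (4 a)^3 = -1728 * (4*36)^3 mod 43 = 4
j = 4 * 32^(-1) mod 43 = 27

j = 27 (mod 43)


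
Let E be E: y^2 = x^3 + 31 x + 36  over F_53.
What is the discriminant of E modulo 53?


4 a^3 + 27 b^2 = 4*31^3 + 27*36^2 = 119164 + 34992 = 154156
Delta = -16 * (154156) = -2466496
Delta mod 53 = 18

Delta = 18 (mod 53)


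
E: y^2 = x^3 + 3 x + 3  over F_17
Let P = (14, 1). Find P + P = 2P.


Doubling: s = (3 x1^2 + a) / (2 y1)
s = (3*14^2 + 3) / (2*1) mod 17 = 15
x3 = s^2 - 2 x1 mod 17 = 15^2 - 2*14 = 10
y3 = s (x1 - x3) - y1 mod 17 = 15 * (14 - 10) - 1 = 8

2P = (10, 8)


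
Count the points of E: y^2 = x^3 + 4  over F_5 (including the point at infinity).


For each x in F_5, count y with y^2 = x^3 + 0 x + 4 mod 5:
  x = 0: RHS = 4, y in [2, 3]  -> 2 point(s)
  x = 1: RHS = 0, y in [0]  -> 1 point(s)
  x = 3: RHS = 1, y in [1, 4]  -> 2 point(s)
Affine points: 5. Add the point at infinity: total = 6.

#E(F_5) = 6


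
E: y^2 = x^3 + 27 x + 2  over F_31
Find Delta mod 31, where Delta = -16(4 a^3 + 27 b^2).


4 a^3 + 27 b^2 = 4*27^3 + 27*2^2 = 78732 + 108 = 78840
Delta = -16 * (78840) = -1261440
Delta mod 31 = 12

Delta = 12 (mod 31)


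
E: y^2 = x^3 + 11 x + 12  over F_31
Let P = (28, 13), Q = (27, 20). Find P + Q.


P != Q, so use the chord formula.
s = (y2 - y1) / (x2 - x1) = (7) / (30) mod 31 = 24
x3 = s^2 - x1 - x2 mod 31 = 24^2 - 28 - 27 = 25
y3 = s (x1 - x3) - y1 mod 31 = 24 * (28 - 25) - 13 = 28

P + Q = (25, 28)


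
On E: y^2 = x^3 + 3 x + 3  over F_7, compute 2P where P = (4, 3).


k = 2 = 10_2 (binary, LSB first: 01)
Double-and-add from P = (4, 3):
  bit 0 = 0: acc unchanged = O
  bit 1 = 1: acc = O + (3, 2) = (3, 2)

2P = (3, 2)


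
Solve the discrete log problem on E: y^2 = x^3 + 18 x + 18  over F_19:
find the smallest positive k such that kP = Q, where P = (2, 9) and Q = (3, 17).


Enumerate multiples of P until we hit Q = (3, 17):
  1P = (2, 9)
  2P = (3, 2)
  3P = (6, 0)
  4P = (3, 17)
Match found at i = 4.

k = 4


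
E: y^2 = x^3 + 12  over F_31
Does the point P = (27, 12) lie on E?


Check whether y^2 = x^3 + 0 x + 12 (mod 31) for (x, y) = (27, 12).
LHS: y^2 = 12^2 mod 31 = 20
RHS: x^3 + 0 x + 12 = 27^3 + 0*27 + 12 mod 31 = 10
LHS != RHS

No, not on the curve


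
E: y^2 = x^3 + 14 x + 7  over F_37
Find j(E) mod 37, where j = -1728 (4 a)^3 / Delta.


Delta = -16(4 a^3 + 27 b^2) mod 37 = 19
-1728 * (4 a)^3 = -1728 * (4*14)^3 mod 37 = 6
j = 6 * 19^(-1) mod 37 = 12

j = 12 (mod 37)


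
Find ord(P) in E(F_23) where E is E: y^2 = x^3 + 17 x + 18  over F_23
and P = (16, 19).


Compute successive multiples of P until we hit O:
  1P = (16, 19)
  2P = (3, 2)
  3P = (20, 20)
  4P = (0, 8)
  5P = (9, 16)
  6P = (1, 17)
  7P = (19, 22)
  8P = (12, 8)
  ... (continuing to 22P)
  22P = O

ord(P) = 22


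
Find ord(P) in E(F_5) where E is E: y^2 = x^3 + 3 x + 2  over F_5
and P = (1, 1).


Compute successive multiples of P until we hit O:
  1P = (1, 1)
  2P = (2, 1)
  3P = (2, 4)
  4P = (1, 4)
  5P = O

ord(P) = 5


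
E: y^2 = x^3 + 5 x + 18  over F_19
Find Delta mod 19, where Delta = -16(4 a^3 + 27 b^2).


4 a^3 + 27 b^2 = 4*5^3 + 27*18^2 = 500 + 8748 = 9248
Delta = -16 * (9248) = -147968
Delta mod 19 = 4

Delta = 4 (mod 19)


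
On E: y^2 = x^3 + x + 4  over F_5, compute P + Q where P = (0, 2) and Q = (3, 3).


P != Q, so use the chord formula.
s = (y2 - y1) / (x2 - x1) = (1) / (3) mod 5 = 2
x3 = s^2 - x1 - x2 mod 5 = 2^2 - 0 - 3 = 1
y3 = s (x1 - x3) - y1 mod 5 = 2 * (0 - 1) - 2 = 1

P + Q = (1, 1)


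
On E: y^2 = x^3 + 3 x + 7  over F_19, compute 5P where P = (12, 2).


k = 5 = 101_2 (binary, LSB first: 101)
Double-and-add from P = (12, 2):
  bit 0 = 1: acc = O + (12, 2) = (12, 2)
  bit 1 = 0: acc unchanged = (12, 2)
  bit 2 = 1: acc = (12, 2) + (1, 7) = (15, 8)

5P = (15, 8)


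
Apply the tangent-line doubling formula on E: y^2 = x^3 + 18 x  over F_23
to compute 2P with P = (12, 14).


Doubling: s = (3 x1^2 + a) / (2 y1)
s = (3*12^2 + 18) / (2*14) mod 23 = 21
x3 = s^2 - 2 x1 mod 23 = 21^2 - 2*12 = 3
y3 = s (x1 - x3) - y1 mod 23 = 21 * (12 - 3) - 14 = 14

2P = (3, 14)


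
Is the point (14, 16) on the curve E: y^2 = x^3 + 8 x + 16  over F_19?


Check whether y^2 = x^3 + 8 x + 16 (mod 19) for (x, y) = (14, 16).
LHS: y^2 = 16^2 mod 19 = 9
RHS: x^3 + 8 x + 16 = 14^3 + 8*14 + 16 mod 19 = 3
LHS != RHS

No, not on the curve


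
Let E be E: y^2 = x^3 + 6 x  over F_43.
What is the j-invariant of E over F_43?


Delta = -16(4 a^3 + 27 b^2) mod 43 = 22
-1728 * (4 a)^3 = -1728 * (4*6)^3 mod 43 = 4
j = 4 * 22^(-1) mod 43 = 8

j = 8 (mod 43)


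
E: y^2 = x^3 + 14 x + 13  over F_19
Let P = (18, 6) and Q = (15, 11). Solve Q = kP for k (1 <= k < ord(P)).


Enumerate multiples of P until we hit Q = (15, 11):
  1P = (18, 6)
  2P = (11, 15)
  3P = (6, 3)
  4P = (1, 3)
  5P = (7, 6)
  6P = (13, 13)
  7P = (12, 16)
  8P = (15, 8)
  9P = (16, 18)
  10P = (2, 12)
  11P = (3, 5)
  12P = (4, 0)
  13P = (3, 14)
  14P = (2, 7)
  15P = (16, 1)
  16P = (15, 11)
Match found at i = 16.

k = 16


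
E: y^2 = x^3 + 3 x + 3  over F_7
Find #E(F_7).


For each x in F_7, count y with y^2 = x^3 + 3 x + 3 mod 7:
  x = 1: RHS = 0, y in [0]  -> 1 point(s)
  x = 3: RHS = 4, y in [2, 5]  -> 2 point(s)
  x = 4: RHS = 2, y in [3, 4]  -> 2 point(s)
Affine points: 5. Add the point at infinity: total = 6.

#E(F_7) = 6


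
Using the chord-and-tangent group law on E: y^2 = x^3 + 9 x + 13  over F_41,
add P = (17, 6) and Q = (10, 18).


P != Q, so use the chord formula.
s = (y2 - y1) / (x2 - x1) = (12) / (34) mod 41 = 10
x3 = s^2 - x1 - x2 mod 41 = 10^2 - 17 - 10 = 32
y3 = s (x1 - x3) - y1 mod 41 = 10 * (17 - 32) - 6 = 8

P + Q = (32, 8)


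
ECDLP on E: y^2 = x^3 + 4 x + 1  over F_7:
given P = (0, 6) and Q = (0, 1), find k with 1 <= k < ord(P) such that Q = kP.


Enumerate multiples of P until we hit Q = (0, 1):
  1P = (0, 6)
  2P = (4, 2)
  3P = (4, 5)
  4P = (0, 1)
Match found at i = 4.

k = 4


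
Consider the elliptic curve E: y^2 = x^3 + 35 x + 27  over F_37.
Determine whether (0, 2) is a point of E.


Check whether y^2 = x^3 + 35 x + 27 (mod 37) for (x, y) = (0, 2).
LHS: y^2 = 2^2 mod 37 = 4
RHS: x^3 + 35 x + 27 = 0^3 + 35*0 + 27 mod 37 = 27
LHS != RHS

No, not on the curve


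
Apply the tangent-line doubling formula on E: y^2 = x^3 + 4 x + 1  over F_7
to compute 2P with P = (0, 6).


Doubling: s = (3 x1^2 + a) / (2 y1)
s = (3*0^2 + 4) / (2*6) mod 7 = 5
x3 = s^2 - 2 x1 mod 7 = 5^2 - 2*0 = 4
y3 = s (x1 - x3) - y1 mod 7 = 5 * (0 - 4) - 6 = 2

2P = (4, 2)


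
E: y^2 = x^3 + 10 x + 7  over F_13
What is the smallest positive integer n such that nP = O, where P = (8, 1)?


Compute successive multiples of P until we hit O:
  1P = (8, 1)
  2P = (6, 6)
  3P = (2, 10)
  4P = (2, 3)
  5P = (6, 7)
  6P = (8, 12)
  7P = O

ord(P) = 7


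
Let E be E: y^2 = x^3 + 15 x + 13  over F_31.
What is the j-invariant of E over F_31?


Delta = -16(4 a^3 + 27 b^2) mod 31 = 5
-1728 * (4 a)^3 = -1728 * (4*15)^3 mod 31 = 29
j = 29 * 5^(-1) mod 31 = 12

j = 12 (mod 31)


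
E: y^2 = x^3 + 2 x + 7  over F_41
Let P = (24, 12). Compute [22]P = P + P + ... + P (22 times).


k = 22 = 10110_2 (binary, LSB first: 01101)
Double-and-add from P = (24, 12):
  bit 0 = 0: acc unchanged = O
  bit 1 = 1: acc = O + (25, 15) = (25, 15)
  bit 2 = 1: acc = (25, 15) + (12, 18) = (14, 14)
  bit 3 = 0: acc unchanged = (14, 14)
  bit 4 = 1: acc = (14, 14) + (39, 35) = (28, 30)

22P = (28, 30)


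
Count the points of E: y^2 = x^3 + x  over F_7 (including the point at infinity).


For each x in F_7, count y with y^2 = x^3 + 1 x + 0 mod 7:
  x = 0: RHS = 0, y in [0]  -> 1 point(s)
  x = 1: RHS = 2, y in [3, 4]  -> 2 point(s)
  x = 3: RHS = 2, y in [3, 4]  -> 2 point(s)
  x = 5: RHS = 4, y in [2, 5]  -> 2 point(s)
Affine points: 7. Add the point at infinity: total = 8.

#E(F_7) = 8


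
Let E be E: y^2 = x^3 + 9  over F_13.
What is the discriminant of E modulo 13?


4 a^3 + 27 b^2 = 4*0^3 + 27*9^2 = 0 + 2187 = 2187
Delta = -16 * (2187) = -34992
Delta mod 13 = 4

Delta = 4 (mod 13)


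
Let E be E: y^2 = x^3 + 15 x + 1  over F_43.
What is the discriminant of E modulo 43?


4 a^3 + 27 b^2 = 4*15^3 + 27*1^2 = 13500 + 27 = 13527
Delta = -16 * (13527) = -216432
Delta mod 43 = 30

Delta = 30 (mod 43)


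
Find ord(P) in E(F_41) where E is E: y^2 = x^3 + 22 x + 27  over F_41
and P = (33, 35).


Compute successive multiples of P until we hit O:
  1P = (33, 35)
  2P = (14, 2)
  3P = (27, 38)
  4P = (12, 16)
  5P = (5, 4)
  6P = (23, 20)
  7P = (18, 8)
  8P = (8, 10)
  ... (continuing to 47P)
  47P = O

ord(P) = 47


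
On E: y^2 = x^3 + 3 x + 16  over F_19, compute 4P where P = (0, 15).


k = 4 = 100_2 (binary, LSB first: 001)
Double-and-add from P = (0, 15):
  bit 0 = 0: acc unchanged = O
  bit 1 = 0: acc unchanged = O
  bit 2 = 1: acc = O + (8, 1) = (8, 1)

4P = (8, 1)


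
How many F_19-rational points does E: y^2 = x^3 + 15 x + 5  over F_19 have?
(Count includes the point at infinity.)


For each x in F_19, count y with y^2 = x^3 + 15 x + 5 mod 19:
  x = 0: RHS = 5, y in [9, 10]  -> 2 point(s)
  x = 2: RHS = 5, y in [9, 10]  -> 2 point(s)
  x = 3: RHS = 1, y in [1, 18]  -> 2 point(s)
  x = 6: RHS = 7, y in [8, 11]  -> 2 point(s)
  x = 7: RHS = 16, y in [4, 15]  -> 2 point(s)
  x = 11: RHS = 0, y in [0]  -> 1 point(s)
  x = 16: RHS = 9, y in [3, 16]  -> 2 point(s)
  x = 17: RHS = 5, y in [9, 10]  -> 2 point(s)
Affine points: 15. Add the point at infinity: total = 16.

#E(F_19) = 16


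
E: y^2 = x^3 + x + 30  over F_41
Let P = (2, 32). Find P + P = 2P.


Doubling: s = (3 x1^2 + a) / (2 y1)
s = (3*2^2 + 1) / (2*32) mod 41 = 38
x3 = s^2 - 2 x1 mod 41 = 38^2 - 2*2 = 5
y3 = s (x1 - x3) - y1 mod 41 = 38 * (2 - 5) - 32 = 18

2P = (5, 18)


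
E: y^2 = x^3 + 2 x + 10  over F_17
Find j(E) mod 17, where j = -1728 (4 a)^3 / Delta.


Delta = -16(4 a^3 + 27 b^2) mod 17 = 12
-1728 * (4 a)^3 = -1728 * (4*2)^3 mod 17 = 12
j = 12 * 12^(-1) mod 17 = 1

j = 1 (mod 17)


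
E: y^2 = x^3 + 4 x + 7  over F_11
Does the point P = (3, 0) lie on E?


Check whether y^2 = x^3 + 4 x + 7 (mod 11) for (x, y) = (3, 0).
LHS: y^2 = 0^2 mod 11 = 0
RHS: x^3 + 4 x + 7 = 3^3 + 4*3 + 7 mod 11 = 2
LHS != RHS

No, not on the curve


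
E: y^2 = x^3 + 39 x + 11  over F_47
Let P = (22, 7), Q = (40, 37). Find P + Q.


P != Q, so use the chord formula.
s = (y2 - y1) / (x2 - x1) = (30) / (18) mod 47 = 33
x3 = s^2 - x1 - x2 mod 47 = 33^2 - 22 - 40 = 40
y3 = s (x1 - x3) - y1 mod 47 = 33 * (22 - 40) - 7 = 10

P + Q = (40, 10)


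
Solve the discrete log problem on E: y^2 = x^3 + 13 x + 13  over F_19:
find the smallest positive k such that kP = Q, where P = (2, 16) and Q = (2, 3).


Enumerate multiples of P until we hit Q = (2, 3):
  1P = (2, 16)
  2P = (16, 17)
  3P = (17, 6)
  4P = (11, 9)
  5P = (12, 15)
  6P = (9, 17)
  7P = (15, 12)
  8P = (13, 2)
  9P = (13, 17)
  10P = (15, 7)
  11P = (9, 2)
  12P = (12, 4)
  13P = (11, 10)
  14P = (17, 13)
  15P = (16, 2)
  16P = (2, 3)
Match found at i = 16.

k = 16


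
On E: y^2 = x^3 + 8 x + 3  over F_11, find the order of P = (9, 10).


Compute successive multiples of P until we hit O:
  1P = (9, 10)
  2P = (5, 5)
  3P = (2, 7)
  4P = (4, 0)
  5P = (2, 4)
  6P = (5, 6)
  7P = (9, 1)
  8P = O

ord(P) = 8


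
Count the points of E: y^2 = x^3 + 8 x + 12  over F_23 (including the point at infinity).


For each x in F_23, count y with y^2 = x^3 + 8 x + 12 mod 23:
  x = 0: RHS = 12, y in [9, 14]  -> 2 point(s)
  x = 2: RHS = 13, y in [6, 17]  -> 2 point(s)
  x = 4: RHS = 16, y in [4, 19]  -> 2 point(s)
  x = 5: RHS = 16, y in [4, 19]  -> 2 point(s)
  x = 6: RHS = 0, y in [0]  -> 1 point(s)
  x = 8: RHS = 13, y in [6, 17]  -> 2 point(s)
  x = 9: RHS = 8, y in [10, 13]  -> 2 point(s)
  x = 13: RHS = 13, y in [6, 17]  -> 2 point(s)
  x = 14: RHS = 16, y in [4, 19]  -> 2 point(s)
  x = 16: RHS = 4, y in [2, 21]  -> 2 point(s)
  x = 17: RHS = 1, y in [1, 22]  -> 2 point(s)
  x = 18: RHS = 8, y in [10, 13]  -> 2 point(s)
  x = 19: RHS = 8, y in [10, 13]  -> 2 point(s)
  x = 22: RHS = 3, y in [7, 16]  -> 2 point(s)
Affine points: 27. Add the point at infinity: total = 28.

#E(F_23) = 28


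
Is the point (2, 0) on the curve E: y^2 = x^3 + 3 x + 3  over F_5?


Check whether y^2 = x^3 + 3 x + 3 (mod 5) for (x, y) = (2, 0).
LHS: y^2 = 0^2 mod 5 = 0
RHS: x^3 + 3 x + 3 = 2^3 + 3*2 + 3 mod 5 = 2
LHS != RHS

No, not on the curve


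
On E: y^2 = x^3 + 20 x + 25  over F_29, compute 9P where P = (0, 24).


k = 9 = 1001_2 (binary, LSB first: 1001)
Double-and-add from P = (0, 24):
  bit 0 = 1: acc = O + (0, 24) = (0, 24)
  bit 1 = 0: acc unchanged = (0, 24)
  bit 2 = 0: acc unchanged = (0, 24)
  bit 3 = 1: acc = (0, 24) + (4, 16) = (0, 5)

9P = (0, 5)


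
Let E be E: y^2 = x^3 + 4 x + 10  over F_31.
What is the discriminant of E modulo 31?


4 a^3 + 27 b^2 = 4*4^3 + 27*10^2 = 256 + 2700 = 2956
Delta = -16 * (2956) = -47296
Delta mod 31 = 10

Delta = 10 (mod 31)


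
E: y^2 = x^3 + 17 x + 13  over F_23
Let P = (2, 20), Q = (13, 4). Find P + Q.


P != Q, so use the chord formula.
s = (y2 - y1) / (x2 - x1) = (7) / (11) mod 23 = 9
x3 = s^2 - x1 - x2 mod 23 = 9^2 - 2 - 13 = 20
y3 = s (x1 - x3) - y1 mod 23 = 9 * (2 - 20) - 20 = 2

P + Q = (20, 2)


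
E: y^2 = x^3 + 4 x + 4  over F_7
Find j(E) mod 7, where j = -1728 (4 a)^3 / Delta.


Delta = -16(4 a^3 + 27 b^2) mod 7 = 3
-1728 * (4 a)^3 = -1728 * (4*4)^3 mod 7 = 1
j = 1 * 3^(-1) mod 7 = 5

j = 5 (mod 7)


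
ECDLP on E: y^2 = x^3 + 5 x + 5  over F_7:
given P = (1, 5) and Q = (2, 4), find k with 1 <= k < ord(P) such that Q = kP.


Enumerate multiples of P until we hit Q = (2, 4):
  1P = (1, 5)
  2P = (2, 4)
Match found at i = 2.

k = 2


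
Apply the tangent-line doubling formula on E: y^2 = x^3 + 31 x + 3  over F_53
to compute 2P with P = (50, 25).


Doubling: s = (3 x1^2 + a) / (2 y1)
s = (3*50^2 + 31) / (2*25) mod 53 = 16
x3 = s^2 - 2 x1 mod 53 = 16^2 - 2*50 = 50
y3 = s (x1 - x3) - y1 mod 53 = 16 * (50 - 50) - 25 = 28

2P = (50, 28)


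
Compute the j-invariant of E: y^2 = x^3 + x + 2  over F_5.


Delta = -16(4 a^3 + 27 b^2) mod 5 = 3
-1728 * (4 a)^3 = -1728 * (4*1)^3 mod 5 = 3
j = 3 * 3^(-1) mod 5 = 1

j = 1 (mod 5)


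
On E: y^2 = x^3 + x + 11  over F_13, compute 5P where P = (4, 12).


k = 5 = 101_2 (binary, LSB first: 101)
Double-and-add from P = (4, 12):
  bit 0 = 1: acc = O + (4, 12) = (4, 12)
  bit 1 = 0: acc unchanged = (4, 12)
  bit 2 = 1: acc = (4, 12) + (4, 12) = (4, 1)

5P = (4, 1)


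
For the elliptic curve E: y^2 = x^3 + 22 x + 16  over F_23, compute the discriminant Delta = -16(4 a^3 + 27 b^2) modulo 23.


4 a^3 + 27 b^2 = 4*22^3 + 27*16^2 = 42592 + 6912 = 49504
Delta = -16 * (49504) = -792064
Delta mod 23 = 10

Delta = 10 (mod 23)


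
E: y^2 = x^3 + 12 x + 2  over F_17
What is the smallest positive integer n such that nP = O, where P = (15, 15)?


Compute successive multiples of P until we hit O:
  1P = (15, 15)
  2P = (6, 16)
  3P = (0, 6)
  4P = (1, 7)
  5P = (10, 0)
  6P = (1, 10)
  7P = (0, 11)
  8P = (6, 1)
  ... (continuing to 10P)
  10P = O

ord(P) = 10


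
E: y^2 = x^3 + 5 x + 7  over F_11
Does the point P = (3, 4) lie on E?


Check whether y^2 = x^3 + 5 x + 7 (mod 11) for (x, y) = (3, 4).
LHS: y^2 = 4^2 mod 11 = 5
RHS: x^3 + 5 x + 7 = 3^3 + 5*3 + 7 mod 11 = 5
LHS = RHS

Yes, on the curve


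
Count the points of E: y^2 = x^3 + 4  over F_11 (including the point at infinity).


For each x in F_11, count y with y^2 = x^3 + 0 x + 4 mod 11:
  x = 0: RHS = 4, y in [2, 9]  -> 2 point(s)
  x = 1: RHS = 5, y in [4, 7]  -> 2 point(s)
  x = 2: RHS = 1, y in [1, 10]  -> 2 point(s)
  x = 3: RHS = 9, y in [3, 8]  -> 2 point(s)
  x = 6: RHS = 0, y in [0]  -> 1 point(s)
  x = 10: RHS = 3, y in [5, 6]  -> 2 point(s)
Affine points: 11. Add the point at infinity: total = 12.

#E(F_11) = 12


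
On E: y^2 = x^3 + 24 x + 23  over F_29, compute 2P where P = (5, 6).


Doubling: s = (3 x1^2 + a) / (2 y1)
s = (3*5^2 + 24) / (2*6) mod 29 = 1
x3 = s^2 - 2 x1 mod 29 = 1^2 - 2*5 = 20
y3 = s (x1 - x3) - y1 mod 29 = 1 * (5 - 20) - 6 = 8

2P = (20, 8)


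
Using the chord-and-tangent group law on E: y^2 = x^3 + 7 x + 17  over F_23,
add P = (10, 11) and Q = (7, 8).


P != Q, so use the chord formula.
s = (y2 - y1) / (x2 - x1) = (20) / (20) mod 23 = 1
x3 = s^2 - x1 - x2 mod 23 = 1^2 - 10 - 7 = 7
y3 = s (x1 - x3) - y1 mod 23 = 1 * (10 - 7) - 11 = 15

P + Q = (7, 15)


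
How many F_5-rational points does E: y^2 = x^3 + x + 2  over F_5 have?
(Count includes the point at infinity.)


For each x in F_5, count y with y^2 = x^3 + 1 x + 2 mod 5:
  x = 1: RHS = 4, y in [2, 3]  -> 2 point(s)
  x = 4: RHS = 0, y in [0]  -> 1 point(s)
Affine points: 3. Add the point at infinity: total = 4.

#E(F_5) = 4


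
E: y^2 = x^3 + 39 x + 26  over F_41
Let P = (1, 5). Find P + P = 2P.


Doubling: s = (3 x1^2 + a) / (2 y1)
s = (3*1^2 + 39) / (2*5) mod 41 = 37
x3 = s^2 - 2 x1 mod 41 = 37^2 - 2*1 = 14
y3 = s (x1 - x3) - y1 mod 41 = 37 * (1 - 14) - 5 = 6

2P = (14, 6)


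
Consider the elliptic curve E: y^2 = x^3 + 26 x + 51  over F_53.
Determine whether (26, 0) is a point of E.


Check whether y^2 = x^3 + 26 x + 51 (mod 53) for (x, y) = (26, 0).
LHS: y^2 = 0^2 mod 53 = 0
RHS: x^3 + 26 x + 51 = 26^3 + 26*26 + 51 mod 53 = 18
LHS != RHS

No, not on the curve


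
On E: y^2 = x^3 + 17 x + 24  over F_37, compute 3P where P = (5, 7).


k = 3 = 11_2 (binary, LSB first: 11)
Double-and-add from P = (5, 7):
  bit 0 = 1: acc = O + (5, 7) = (5, 7)
  bit 1 = 1: acc = (5, 7) + (6, 34) = (15, 19)

3P = (15, 19)


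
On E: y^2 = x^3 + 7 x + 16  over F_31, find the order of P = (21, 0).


Compute successive multiples of P until we hit O:
  1P = (21, 0)
  2P = O

ord(P) = 2


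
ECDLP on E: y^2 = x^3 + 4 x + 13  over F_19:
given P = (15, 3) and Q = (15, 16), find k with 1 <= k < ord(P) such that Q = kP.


Enumerate multiples of P until we hit Q = (15, 16):
  1P = (15, 3)
  2P = (5, 14)
  3P = (8, 14)
  4P = (7, 17)
  5P = (6, 5)
  6P = (14, 1)
  7P = (13, 1)
  8P = (11, 1)
  9P = (17, 15)
  10P = (4, 6)
  11P = (4, 13)
  12P = (17, 4)
  13P = (11, 18)
  14P = (13, 18)
  15P = (14, 18)
  16P = (6, 14)
  17P = (7, 2)
  18P = (8, 5)
  19P = (5, 5)
  20P = (15, 16)
Match found at i = 20.

k = 20


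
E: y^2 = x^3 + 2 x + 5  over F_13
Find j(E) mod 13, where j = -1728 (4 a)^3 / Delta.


Delta = -16(4 a^3 + 27 b^2) mod 13 = 11
-1728 * (4 a)^3 = -1728 * (4*2)^3 mod 13 = 5
j = 5 * 11^(-1) mod 13 = 4

j = 4 (mod 13)


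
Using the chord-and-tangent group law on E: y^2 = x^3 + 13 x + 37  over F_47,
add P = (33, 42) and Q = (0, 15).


P != Q, so use the chord formula.
s = (y2 - y1) / (x2 - x1) = (20) / (14) mod 47 = 35
x3 = s^2 - x1 - x2 mod 47 = 35^2 - 33 - 0 = 17
y3 = s (x1 - x3) - y1 mod 47 = 35 * (33 - 17) - 42 = 1

P + Q = (17, 1)


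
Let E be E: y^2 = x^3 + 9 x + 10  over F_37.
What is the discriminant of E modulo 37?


4 a^3 + 27 b^2 = 4*9^3 + 27*10^2 = 2916 + 2700 = 5616
Delta = -16 * (5616) = -89856
Delta mod 37 = 17

Delta = 17 (mod 37)


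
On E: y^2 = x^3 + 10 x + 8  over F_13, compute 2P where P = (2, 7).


k = 2 = 10_2 (binary, LSB first: 01)
Double-and-add from P = (2, 7):
  bit 0 = 0: acc unchanged = O
  bit 1 = 1: acc = O + (12, 7) = (12, 7)

2P = (12, 7)


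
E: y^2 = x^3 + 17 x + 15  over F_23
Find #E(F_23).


For each x in F_23, count y with y^2 = x^3 + 17 x + 15 mod 23:
  x = 3: RHS = 1, y in [1, 22]  -> 2 point(s)
  x = 4: RHS = 9, y in [3, 20]  -> 2 point(s)
  x = 5: RHS = 18, y in [8, 15]  -> 2 point(s)
  x = 9: RHS = 0, y in [0]  -> 1 point(s)
  x = 10: RHS = 12, y in [9, 14]  -> 2 point(s)
  x = 13: RHS = 18, y in [8, 15]  -> 2 point(s)
  x = 16: RHS = 13, y in [6, 17]  -> 2 point(s)
  x = 18: RHS = 12, y in [9, 14]  -> 2 point(s)
  x = 20: RHS = 6, y in [11, 12]  -> 2 point(s)
Affine points: 17. Add the point at infinity: total = 18.

#E(F_23) = 18


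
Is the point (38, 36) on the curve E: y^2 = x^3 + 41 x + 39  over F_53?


Check whether y^2 = x^3 + 41 x + 39 (mod 53) for (x, y) = (38, 36).
LHS: y^2 = 36^2 mod 53 = 24
RHS: x^3 + 41 x + 39 = 38^3 + 41*38 + 39 mod 53 = 24
LHS = RHS

Yes, on the curve


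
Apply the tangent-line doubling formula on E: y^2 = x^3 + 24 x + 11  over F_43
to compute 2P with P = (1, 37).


Doubling: s = (3 x1^2 + a) / (2 y1)
s = (3*1^2 + 24) / (2*37) mod 43 = 30
x3 = s^2 - 2 x1 mod 43 = 30^2 - 2*1 = 38
y3 = s (x1 - x3) - y1 mod 43 = 30 * (1 - 38) - 37 = 14

2P = (38, 14)


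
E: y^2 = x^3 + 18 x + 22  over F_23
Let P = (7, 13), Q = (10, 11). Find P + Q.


P != Q, so use the chord formula.
s = (y2 - y1) / (x2 - x1) = (21) / (3) mod 23 = 7
x3 = s^2 - x1 - x2 mod 23 = 7^2 - 7 - 10 = 9
y3 = s (x1 - x3) - y1 mod 23 = 7 * (7 - 9) - 13 = 19

P + Q = (9, 19)


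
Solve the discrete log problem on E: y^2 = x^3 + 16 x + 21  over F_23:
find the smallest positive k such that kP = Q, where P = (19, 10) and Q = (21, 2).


Enumerate multiples of P until we hit Q = (21, 2):
  1P = (19, 10)
  2P = (21, 2)
Match found at i = 2.

k = 2


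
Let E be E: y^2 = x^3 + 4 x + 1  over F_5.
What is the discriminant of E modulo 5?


4 a^3 + 27 b^2 = 4*4^3 + 27*1^2 = 256 + 27 = 283
Delta = -16 * (283) = -4528
Delta mod 5 = 2

Delta = 2 (mod 5)


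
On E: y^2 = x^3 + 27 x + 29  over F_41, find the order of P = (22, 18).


Compute successive multiples of P until we hit O:
  1P = (22, 18)
  2P = (40, 1)
  3P = (40, 40)
  4P = (22, 23)
  5P = O

ord(P) = 5


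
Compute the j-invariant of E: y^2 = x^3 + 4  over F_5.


Delta = -16(4 a^3 + 27 b^2) mod 5 = 3
-1728 * (4 a)^3 = -1728 * (4*0)^3 mod 5 = 0
j = 0 * 3^(-1) mod 5 = 0

j = 0 (mod 5)


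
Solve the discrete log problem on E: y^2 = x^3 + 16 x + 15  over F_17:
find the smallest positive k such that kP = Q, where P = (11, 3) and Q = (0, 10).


Enumerate multiples of P until we hit Q = (0, 10):
  1P = (11, 3)
  2P = (16, 7)
  3P = (9, 2)
  4P = (10, 6)
  5P = (5, 13)
  6P = (0, 7)
  7P = (14, 12)
  8P = (1, 10)
  9P = (6, 2)
  10P = (15, 3)
  11P = (8, 14)
  12P = (2, 15)
  13P = (2, 2)
  14P = (8, 3)
  15P = (15, 14)
  16P = (6, 15)
  17P = (1, 7)
  18P = (14, 5)
  19P = (0, 10)
Match found at i = 19.

k = 19


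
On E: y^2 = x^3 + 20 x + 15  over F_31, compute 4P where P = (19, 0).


k = 4 = 100_2 (binary, LSB first: 001)
Double-and-add from P = (19, 0):
  bit 0 = 0: acc unchanged = O
  bit 1 = 0: acc unchanged = O
  bit 2 = 1: acc = O + O = O

4P = O


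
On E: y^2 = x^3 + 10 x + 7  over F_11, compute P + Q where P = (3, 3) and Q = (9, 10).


P != Q, so use the chord formula.
s = (y2 - y1) / (x2 - x1) = (7) / (6) mod 11 = 3
x3 = s^2 - x1 - x2 mod 11 = 3^2 - 3 - 9 = 8
y3 = s (x1 - x3) - y1 mod 11 = 3 * (3 - 8) - 3 = 4

P + Q = (8, 4)


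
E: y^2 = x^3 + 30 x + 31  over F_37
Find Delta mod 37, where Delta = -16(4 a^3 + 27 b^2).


4 a^3 + 27 b^2 = 4*30^3 + 27*31^2 = 108000 + 25947 = 133947
Delta = -16 * (133947) = -2143152
Delta mod 37 = 36

Delta = 36 (mod 37)


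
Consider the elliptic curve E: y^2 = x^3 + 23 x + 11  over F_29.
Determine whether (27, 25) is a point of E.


Check whether y^2 = x^3 + 23 x + 11 (mod 29) for (x, y) = (27, 25).
LHS: y^2 = 25^2 mod 29 = 16
RHS: x^3 + 23 x + 11 = 27^3 + 23*27 + 11 mod 29 = 15
LHS != RHS

No, not on the curve


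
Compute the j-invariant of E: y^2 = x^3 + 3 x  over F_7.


Delta = -16(4 a^3 + 27 b^2) mod 7 = 1
-1728 * (4 a)^3 = -1728 * (4*3)^3 mod 7 = 6
j = 6 * 1^(-1) mod 7 = 6

j = 6 (mod 7)


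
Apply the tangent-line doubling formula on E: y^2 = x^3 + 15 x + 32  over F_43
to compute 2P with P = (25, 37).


Doubling: s = (3 x1^2 + a) / (2 y1)
s = (3*25^2 + 15) / (2*37) mod 43 = 36
x3 = s^2 - 2 x1 mod 43 = 36^2 - 2*25 = 42
y3 = s (x1 - x3) - y1 mod 43 = 36 * (25 - 42) - 37 = 39

2P = (42, 39)


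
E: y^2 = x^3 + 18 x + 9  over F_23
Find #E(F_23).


For each x in F_23, count y with y^2 = x^3 + 18 x + 9 mod 23:
  x = 0: RHS = 9, y in [3, 20]  -> 2 point(s)
  x = 7: RHS = 18, y in [8, 15]  -> 2 point(s)
  x = 9: RHS = 3, y in [7, 16]  -> 2 point(s)
  x = 10: RHS = 16, y in [4, 19]  -> 2 point(s)
  x = 13: RHS = 2, y in [5, 18]  -> 2 point(s)
  x = 16: RHS = 0, y in [0]  -> 1 point(s)
  x = 18: RHS = 1, y in [1, 22]  -> 2 point(s)
  x = 22: RHS = 13, y in [6, 17]  -> 2 point(s)
Affine points: 15. Add the point at infinity: total = 16.

#E(F_23) = 16


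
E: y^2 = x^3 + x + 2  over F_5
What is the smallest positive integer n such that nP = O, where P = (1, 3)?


Compute successive multiples of P until we hit O:
  1P = (1, 3)
  2P = (4, 0)
  3P = (1, 2)
  4P = O

ord(P) = 4


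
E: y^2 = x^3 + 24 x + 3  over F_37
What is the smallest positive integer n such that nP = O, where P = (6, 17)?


Compute successive multiples of P until we hit O:
  1P = (6, 17)
  2P = (0, 15)
  3P = (27, 13)
  4P = (11, 28)
  5P = (13, 12)
  6P = (17, 12)
  7P = (35, 13)
  8P = (24, 11)
  ... (continuing to 42P)
  42P = O

ord(P) = 42


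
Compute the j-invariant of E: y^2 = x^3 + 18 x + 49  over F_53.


Delta = -16(4 a^3 + 27 b^2) mod 53 = 9
-1728 * (4 a)^3 = -1728 * (4*18)^3 mod 53 = 38
j = 38 * 9^(-1) mod 53 = 16

j = 16 (mod 53)


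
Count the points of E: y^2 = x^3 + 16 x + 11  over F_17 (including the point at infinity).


For each x in F_17, count y with y^2 = x^3 + 16 x + 11 mod 17:
  x = 2: RHS = 0, y in [0]  -> 1 point(s)
  x = 3: RHS = 1, y in [1, 16]  -> 2 point(s)
  x = 6: RHS = 0, y in [0]  -> 1 point(s)
  x = 9: RHS = 0, y in [0]  -> 1 point(s)
  x = 10: RHS = 15, y in [7, 10]  -> 2 point(s)
  x = 13: RHS = 2, y in [6, 11]  -> 2 point(s)
  x = 14: RHS = 4, y in [2, 15]  -> 2 point(s)
Affine points: 11. Add the point at infinity: total = 12.

#E(F_17) = 12


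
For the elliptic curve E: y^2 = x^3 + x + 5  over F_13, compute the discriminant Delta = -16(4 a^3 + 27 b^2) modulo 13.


4 a^3 + 27 b^2 = 4*1^3 + 27*5^2 = 4 + 675 = 679
Delta = -16 * (679) = -10864
Delta mod 13 = 4

Delta = 4 (mod 13)


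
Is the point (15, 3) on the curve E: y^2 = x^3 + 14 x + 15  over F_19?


Check whether y^2 = x^3 + 14 x + 15 (mod 19) for (x, y) = (15, 3).
LHS: y^2 = 3^2 mod 19 = 9
RHS: x^3 + 14 x + 15 = 15^3 + 14*15 + 15 mod 19 = 9
LHS = RHS

Yes, on the curve


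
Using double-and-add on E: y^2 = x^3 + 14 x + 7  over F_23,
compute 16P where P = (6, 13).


k = 16 = 10000_2 (binary, LSB first: 00001)
Double-and-add from P = (6, 13):
  bit 0 = 0: acc unchanged = O
  bit 1 = 0: acc unchanged = O
  bit 2 = 0: acc unchanged = O
  bit 3 = 0: acc unchanged = O
  bit 4 = 1: acc = O + (6, 10) = (6, 10)

16P = (6, 10)


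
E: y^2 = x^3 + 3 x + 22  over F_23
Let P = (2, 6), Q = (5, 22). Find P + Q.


P != Q, so use the chord formula.
s = (y2 - y1) / (x2 - x1) = (16) / (3) mod 23 = 13
x3 = s^2 - x1 - x2 mod 23 = 13^2 - 2 - 5 = 1
y3 = s (x1 - x3) - y1 mod 23 = 13 * (2 - 1) - 6 = 7

P + Q = (1, 7)


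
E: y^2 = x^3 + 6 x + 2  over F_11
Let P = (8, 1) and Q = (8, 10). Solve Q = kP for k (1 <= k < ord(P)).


Enumerate multiples of P until we hit Q = (8, 10):
  1P = (8, 1)
  2P = (6, 10)
  3P = (9, 9)
  4P = (3, 6)
  5P = (1, 3)
  6P = (5, 6)
  7P = (2, 0)
  8P = (5, 5)
  9P = (1, 8)
  10P = (3, 5)
  11P = (9, 2)
  12P = (6, 1)
  13P = (8, 10)
Match found at i = 13.

k = 13


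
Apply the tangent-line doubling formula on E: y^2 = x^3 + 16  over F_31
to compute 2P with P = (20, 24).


Doubling: s = (3 x1^2 + a) / (2 y1)
s = (3*20^2 + 0) / (2*24) mod 31 = 25
x3 = s^2 - 2 x1 mod 31 = 25^2 - 2*20 = 27
y3 = s (x1 - x3) - y1 mod 31 = 25 * (20 - 27) - 24 = 18

2P = (27, 18)


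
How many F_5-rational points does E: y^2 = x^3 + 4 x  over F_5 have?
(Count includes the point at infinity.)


For each x in F_5, count y with y^2 = x^3 + 4 x + 0 mod 5:
  x = 0: RHS = 0, y in [0]  -> 1 point(s)
  x = 1: RHS = 0, y in [0]  -> 1 point(s)
  x = 2: RHS = 1, y in [1, 4]  -> 2 point(s)
  x = 3: RHS = 4, y in [2, 3]  -> 2 point(s)
  x = 4: RHS = 0, y in [0]  -> 1 point(s)
Affine points: 7. Add the point at infinity: total = 8.

#E(F_5) = 8


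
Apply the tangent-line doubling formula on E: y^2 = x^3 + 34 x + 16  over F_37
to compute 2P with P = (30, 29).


Doubling: s = (3 x1^2 + a) / (2 y1)
s = (3*30^2 + 34) / (2*29) mod 37 = 28
x3 = s^2 - 2 x1 mod 37 = 28^2 - 2*30 = 21
y3 = s (x1 - x3) - y1 mod 37 = 28 * (30 - 21) - 29 = 1

2P = (21, 1)


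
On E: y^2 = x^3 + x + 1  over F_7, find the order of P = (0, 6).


Compute successive multiples of P until we hit O:
  1P = (0, 6)
  2P = (2, 2)
  3P = (2, 5)
  4P = (0, 1)
  5P = O

ord(P) = 5


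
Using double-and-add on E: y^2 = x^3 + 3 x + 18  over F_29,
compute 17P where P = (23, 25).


k = 17 = 10001_2 (binary, LSB first: 10001)
Double-and-add from P = (23, 25):
  bit 0 = 1: acc = O + (23, 25) = (23, 25)
  bit 1 = 0: acc unchanged = (23, 25)
  bit 2 = 0: acc unchanged = (23, 25)
  bit 3 = 0: acc unchanged = (23, 25)
  bit 4 = 1: acc = (23, 25) + (5, 19) = (14, 7)

17P = (14, 7)


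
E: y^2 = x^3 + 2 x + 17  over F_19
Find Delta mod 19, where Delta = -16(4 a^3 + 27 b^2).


4 a^3 + 27 b^2 = 4*2^3 + 27*17^2 = 32 + 7803 = 7835
Delta = -16 * (7835) = -125360
Delta mod 19 = 2

Delta = 2 (mod 19)


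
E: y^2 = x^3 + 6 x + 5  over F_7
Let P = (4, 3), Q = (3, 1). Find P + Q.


P != Q, so use the chord formula.
s = (y2 - y1) / (x2 - x1) = (5) / (6) mod 7 = 2
x3 = s^2 - x1 - x2 mod 7 = 2^2 - 4 - 3 = 4
y3 = s (x1 - x3) - y1 mod 7 = 2 * (4 - 4) - 3 = 4

P + Q = (4, 4)


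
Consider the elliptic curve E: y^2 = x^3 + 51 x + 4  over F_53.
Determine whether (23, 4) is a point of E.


Check whether y^2 = x^3 + 51 x + 4 (mod 53) for (x, y) = (23, 4).
LHS: y^2 = 4^2 mod 53 = 16
RHS: x^3 + 51 x + 4 = 23^3 + 51*23 + 4 mod 53 = 41
LHS != RHS

No, not on the curve


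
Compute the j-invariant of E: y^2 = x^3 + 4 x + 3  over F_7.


Delta = -16(4 a^3 + 27 b^2) mod 7 = 3
-1728 * (4 a)^3 = -1728 * (4*4)^3 mod 7 = 1
j = 1 * 3^(-1) mod 7 = 5

j = 5 (mod 7)


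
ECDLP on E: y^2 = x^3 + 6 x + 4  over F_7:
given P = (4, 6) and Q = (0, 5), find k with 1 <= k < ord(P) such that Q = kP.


Enumerate multiples of P until we hit Q = (0, 5):
  1P = (4, 6)
  2P = (0, 5)
Match found at i = 2.

k = 2


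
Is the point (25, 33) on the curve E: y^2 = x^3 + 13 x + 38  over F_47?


Check whether y^2 = x^3 + 13 x + 38 (mod 47) for (x, y) = (25, 33).
LHS: y^2 = 33^2 mod 47 = 8
RHS: x^3 + 13 x + 38 = 25^3 + 13*25 + 38 mod 47 = 8
LHS = RHS

Yes, on the curve


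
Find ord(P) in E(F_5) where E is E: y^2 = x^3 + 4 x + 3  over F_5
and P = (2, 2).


Compute successive multiples of P until we hit O:
  1P = (2, 2)
  2P = (2, 3)
  3P = O

ord(P) = 3


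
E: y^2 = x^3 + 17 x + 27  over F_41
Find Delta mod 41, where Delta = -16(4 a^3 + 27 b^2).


4 a^3 + 27 b^2 = 4*17^3 + 27*27^2 = 19652 + 19683 = 39335
Delta = -16 * (39335) = -629360
Delta mod 41 = 31

Delta = 31 (mod 41)


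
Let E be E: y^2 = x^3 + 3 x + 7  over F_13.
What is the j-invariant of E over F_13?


Delta = -16(4 a^3 + 27 b^2) mod 13 = 10
-1728 * (4 a)^3 = -1728 * (4*3)^3 mod 13 = 12
j = 12 * 10^(-1) mod 13 = 9

j = 9 (mod 13)


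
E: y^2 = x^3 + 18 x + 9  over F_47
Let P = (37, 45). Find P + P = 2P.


Doubling: s = (3 x1^2 + a) / (2 y1)
s = (3*37^2 + 18) / (2*45) mod 47 = 38
x3 = s^2 - 2 x1 mod 47 = 38^2 - 2*37 = 7
y3 = s (x1 - x3) - y1 mod 47 = 38 * (37 - 7) - 45 = 14

2P = (7, 14)


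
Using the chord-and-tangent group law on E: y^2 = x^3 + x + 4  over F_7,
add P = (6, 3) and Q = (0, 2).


P != Q, so use the chord formula.
s = (y2 - y1) / (x2 - x1) = (6) / (1) mod 7 = 6
x3 = s^2 - x1 - x2 mod 7 = 6^2 - 6 - 0 = 2
y3 = s (x1 - x3) - y1 mod 7 = 6 * (6 - 2) - 3 = 0

P + Q = (2, 0)


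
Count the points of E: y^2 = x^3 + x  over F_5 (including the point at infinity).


For each x in F_5, count y with y^2 = x^3 + 1 x + 0 mod 5:
  x = 0: RHS = 0, y in [0]  -> 1 point(s)
  x = 2: RHS = 0, y in [0]  -> 1 point(s)
  x = 3: RHS = 0, y in [0]  -> 1 point(s)
Affine points: 3. Add the point at infinity: total = 4.

#E(F_5) = 4


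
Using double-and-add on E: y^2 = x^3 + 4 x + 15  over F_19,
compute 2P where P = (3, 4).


k = 2 = 10_2 (binary, LSB first: 01)
Double-and-add from P = (3, 4):
  bit 0 = 0: acc unchanged = O
  bit 1 = 1: acc = O + (1, 18) = (1, 18)

2P = (1, 18)


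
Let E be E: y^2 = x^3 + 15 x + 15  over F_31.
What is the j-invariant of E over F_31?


Delta = -16(4 a^3 + 27 b^2) mod 31 = 24
-1728 * (4 a)^3 = -1728 * (4*15)^3 mod 31 = 29
j = 29 * 24^(-1) mod 31 = 18

j = 18 (mod 31)


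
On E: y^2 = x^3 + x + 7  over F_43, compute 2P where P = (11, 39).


Doubling: s = (3 x1^2 + a) / (2 y1)
s = (3*11^2 + 1) / (2*39) mod 43 = 19
x3 = s^2 - 2 x1 mod 43 = 19^2 - 2*11 = 38
y3 = s (x1 - x3) - y1 mod 43 = 19 * (11 - 38) - 39 = 7

2P = (38, 7)


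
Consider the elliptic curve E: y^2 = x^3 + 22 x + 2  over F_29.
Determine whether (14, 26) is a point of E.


Check whether y^2 = x^3 + 22 x + 2 (mod 29) for (x, y) = (14, 26).
LHS: y^2 = 26^2 mod 29 = 9
RHS: x^3 + 22 x + 2 = 14^3 + 22*14 + 2 mod 29 = 9
LHS = RHS

Yes, on the curve


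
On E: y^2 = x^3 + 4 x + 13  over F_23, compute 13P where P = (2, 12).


k = 13 = 1101_2 (binary, LSB first: 1011)
Double-and-add from P = (2, 12):
  bit 0 = 1: acc = O + (2, 12) = (2, 12)
  bit 1 = 0: acc unchanged = (2, 12)
  bit 2 = 1: acc = (2, 12) + (10, 15) = (0, 6)
  bit 3 = 1: acc = (0, 6) + (19, 18) = (13, 10)

13P = (13, 10)


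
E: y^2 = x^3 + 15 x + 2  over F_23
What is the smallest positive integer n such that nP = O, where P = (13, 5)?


Compute successive multiples of P until we hit O:
  1P = (13, 5)
  2P = (6, 20)
  3P = (10, 5)
  4P = (0, 18)
  5P = (11, 16)
  6P = (12, 1)
  7P = (14, 14)
  8P = (8, 17)
  ... (continuing to 31P)
  31P = O

ord(P) = 31


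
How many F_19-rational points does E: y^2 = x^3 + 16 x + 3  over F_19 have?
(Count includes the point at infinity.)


For each x in F_19, count y with y^2 = x^3 + 16 x + 3 mod 19:
  x = 1: RHS = 1, y in [1, 18]  -> 2 point(s)
  x = 2: RHS = 5, y in [9, 10]  -> 2 point(s)
  x = 4: RHS = 17, y in [6, 13]  -> 2 point(s)
  x = 6: RHS = 11, y in [7, 12]  -> 2 point(s)
  x = 8: RHS = 16, y in [4, 15]  -> 2 point(s)
  x = 10: RHS = 4, y in [2, 17]  -> 2 point(s)
  x = 11: RHS = 9, y in [3, 16]  -> 2 point(s)
  x = 12: RHS = 4, y in [2, 17]  -> 2 point(s)
  x = 14: RHS = 7, y in [8, 11]  -> 2 point(s)
  x = 16: RHS = 4, y in [2, 17]  -> 2 point(s)
  x = 17: RHS = 1, y in [1, 18]  -> 2 point(s)
  x = 18: RHS = 5, y in [9, 10]  -> 2 point(s)
Affine points: 24. Add the point at infinity: total = 25.

#E(F_19) = 25


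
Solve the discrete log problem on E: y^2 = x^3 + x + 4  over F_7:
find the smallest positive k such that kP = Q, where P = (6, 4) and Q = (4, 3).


Enumerate multiples of P until we hit Q = (4, 3):
  1P = (6, 4)
  2P = (4, 4)
  3P = (4, 3)
Match found at i = 3.

k = 3


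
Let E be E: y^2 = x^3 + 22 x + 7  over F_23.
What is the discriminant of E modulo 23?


4 a^3 + 27 b^2 = 4*22^3 + 27*7^2 = 42592 + 1323 = 43915
Delta = -16 * (43915) = -702640
Delta mod 23 = 10

Delta = 10 (mod 23)


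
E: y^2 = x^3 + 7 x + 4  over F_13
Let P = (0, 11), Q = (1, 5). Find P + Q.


P != Q, so use the chord formula.
s = (y2 - y1) / (x2 - x1) = (7) / (1) mod 13 = 7
x3 = s^2 - x1 - x2 mod 13 = 7^2 - 0 - 1 = 9
y3 = s (x1 - x3) - y1 mod 13 = 7 * (0 - 9) - 11 = 4

P + Q = (9, 4)


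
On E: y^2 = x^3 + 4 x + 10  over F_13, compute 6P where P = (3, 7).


k = 6 = 110_2 (binary, LSB first: 011)
Double-and-add from P = (3, 7):
  bit 0 = 0: acc unchanged = O
  bit 1 = 1: acc = O + (6, 4) = (6, 4)
  bit 2 = 1: acc = (6, 4) + (2, 0) = (6, 9)

6P = (6, 9)


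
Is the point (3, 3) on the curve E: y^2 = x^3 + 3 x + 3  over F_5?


Check whether y^2 = x^3 + 3 x + 3 (mod 5) for (x, y) = (3, 3).
LHS: y^2 = 3^2 mod 5 = 4
RHS: x^3 + 3 x + 3 = 3^3 + 3*3 + 3 mod 5 = 4
LHS = RHS

Yes, on the curve


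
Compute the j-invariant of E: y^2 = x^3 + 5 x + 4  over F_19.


Delta = -16(4 a^3 + 27 b^2) mod 19 = 3
-1728 * (4 a)^3 = -1728 * (4*5)^3 mod 19 = 1
j = 1 * 3^(-1) mod 19 = 13

j = 13 (mod 19)
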